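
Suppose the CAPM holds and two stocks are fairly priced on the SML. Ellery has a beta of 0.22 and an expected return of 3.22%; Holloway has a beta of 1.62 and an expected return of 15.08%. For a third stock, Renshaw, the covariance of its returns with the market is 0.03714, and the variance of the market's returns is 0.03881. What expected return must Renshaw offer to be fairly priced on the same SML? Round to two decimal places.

9.46%

MRP = (15.08% − 3.22%) / (1.62 − 0.22) = 8.4714%
R_f = 3.22% − 0.22 × 8.4714% = 1.3563%
β_Renshaw = Cov / Var(R_m) = 0.03714 / 0.03881 = 0.9570
E(R_Renshaw) = R_f + β × MRP = 1.3563% + 0.9570 × 8.4714% = 9.46%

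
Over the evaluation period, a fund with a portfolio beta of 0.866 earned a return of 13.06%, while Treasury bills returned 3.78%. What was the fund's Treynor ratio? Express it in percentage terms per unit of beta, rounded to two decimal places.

10.72%

Treynor = (R_P − R_f) / β_P = (13.06% − 3.78%) / 0.8660 = 9.28% / 0.8660 = 10.72%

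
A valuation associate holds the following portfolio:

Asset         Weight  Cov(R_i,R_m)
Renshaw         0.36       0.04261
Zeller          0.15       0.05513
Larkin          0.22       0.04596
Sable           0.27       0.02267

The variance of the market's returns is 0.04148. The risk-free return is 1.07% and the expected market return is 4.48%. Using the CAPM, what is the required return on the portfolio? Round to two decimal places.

4.35%

β_Renshaw = 0.04261 / 0.04148 = 1.0272
β_Zeller = 0.05513 / 0.04148 = 1.3291
β_Larkin = 0.04596 / 0.04148 = 1.1080
β_Sable = 0.02267 / 0.04148 = 0.5465
β_P = Σ w_i β_i = 0.36×1.0272 + 0.15×1.3291 + 0.22×1.1080 + 0.27×0.5465 = 0.9605
MRP = 4.48% − 1.07% = 3.41%
E(R_P) = R_f + β_P × MRP = 1.07% + 0.9605 × 3.41% = 4.35%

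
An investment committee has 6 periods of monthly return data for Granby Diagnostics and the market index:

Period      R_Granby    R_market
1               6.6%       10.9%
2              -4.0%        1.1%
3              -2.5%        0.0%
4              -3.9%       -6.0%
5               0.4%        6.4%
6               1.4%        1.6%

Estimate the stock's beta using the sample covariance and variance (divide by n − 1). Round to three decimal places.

Mean R_i = (6.6 − 4.0 − 2.5 − 3.9 + 0.4 + 1.4) / 6 = -0.3333%
Mean R_m = (10.9 + 1.1 + 0.0 − 6.0 + 6.4 + 1.6) / 6 = 2.3333%
Σ(R_i − R̄_i)(R_m − R̄_m) = 100.4067  ⇒  Cov = 100.4067 / 5 = 20.0813
Σ(R_m − R̄_m)² = 166.8733  ⇒  Var(R_m) = 166.8733 / 5 = 33.3747
β = Cov / Var(R_m) = 20.0813 / 33.3747 = 0.6017

0.602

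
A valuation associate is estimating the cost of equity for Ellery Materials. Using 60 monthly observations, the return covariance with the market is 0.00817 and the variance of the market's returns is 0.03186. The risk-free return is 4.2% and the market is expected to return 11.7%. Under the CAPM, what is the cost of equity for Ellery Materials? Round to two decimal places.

6.12%

β = Cov(R_i, R_m) / Var(R_m) = 0.00817 / 0.03186 = 0.2564
MRP = 11.7% − 4.2% = 7.50%
E(R) = R_f + β × MRP = 4.2% + 0.2564 × 7.5% = 6.12%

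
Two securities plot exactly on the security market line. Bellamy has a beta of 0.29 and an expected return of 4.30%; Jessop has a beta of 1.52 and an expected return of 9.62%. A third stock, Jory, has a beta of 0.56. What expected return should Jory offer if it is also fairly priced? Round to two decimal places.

MRP (SML slope) = (9.62% − 4.30%) / (1.52 − 0.29) = 5.32% / 1.23 = 4.3252%
R_f (intercept) = 4.30% − 0.29 × 4.3252% = 3.0457%
E(R_Jory) = R_f + β × MRP = 3.0457% + 0.56 × 4.3252% = 5.47%

5.47%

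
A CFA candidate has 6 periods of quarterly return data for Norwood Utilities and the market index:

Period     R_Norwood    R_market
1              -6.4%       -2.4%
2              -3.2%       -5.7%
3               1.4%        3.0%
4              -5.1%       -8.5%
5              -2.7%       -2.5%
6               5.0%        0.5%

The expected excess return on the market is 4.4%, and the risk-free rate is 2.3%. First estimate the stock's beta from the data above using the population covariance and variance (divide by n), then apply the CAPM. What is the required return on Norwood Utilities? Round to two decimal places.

Mean R_i = (-6.4 − 3.2 + 1.4 − 5.1 − 2.7 + 5.0) / 6 = -1.8333%
Mean R_m = (-2.4 − 5.7 + 3.0 − 8.5 − 2.5 + 0.5) / 6 = -2.6000%
Σ(R_i − R̄_i)(R_m − R̄_m) = 61.8000  ⇒  Cov = 61.8000 / 6 = 10.3000
Σ(R_m − R̄_m)² = 85.4400  ⇒  Var(R_m) = 85.4400 / 6 = 14.2400
β = Cov / Var(R_m) = 10.3000 / 14.2400 = 0.7233
E(R) = R_f + β × MRP = 2.3% + 0.7233 × 4.4% = 5.48%

5.48%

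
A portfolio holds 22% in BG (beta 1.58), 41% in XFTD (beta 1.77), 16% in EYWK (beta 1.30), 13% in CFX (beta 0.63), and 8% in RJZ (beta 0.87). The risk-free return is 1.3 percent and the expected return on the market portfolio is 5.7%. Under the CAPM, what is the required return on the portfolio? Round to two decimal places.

7.60%

β_P = Σ w_i β_i = 0.22×1.58 + 0.41×1.77 + 0.16×1.30 + 0.13×0.63 + 0.08×0.87 = 1.4328
MRP = 5.7% − 1.3% = 4.40%
E(R_P) = R_f + β_P × MRP = 1.3% + 1.4328 × 4.4% = 7.60%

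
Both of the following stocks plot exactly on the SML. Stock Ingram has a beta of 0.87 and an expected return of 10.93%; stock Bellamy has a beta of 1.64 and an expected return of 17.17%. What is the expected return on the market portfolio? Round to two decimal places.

Both satisfy E(R) = R_f + β·MRP, so the slope of the SML is
MRP = (17.17% − 10.93%) / (1.64 − 0.87) = 6.24% / 0.77 = 8.1039%
R_f = E(R_Ingram) − β_Ingram·MRP = 10.93% − 0.87 × 8.1039% = 3.8796%
E(R_m) = R_f + MRP = 3.8796% + 8.1039% = 11.98%

11.98%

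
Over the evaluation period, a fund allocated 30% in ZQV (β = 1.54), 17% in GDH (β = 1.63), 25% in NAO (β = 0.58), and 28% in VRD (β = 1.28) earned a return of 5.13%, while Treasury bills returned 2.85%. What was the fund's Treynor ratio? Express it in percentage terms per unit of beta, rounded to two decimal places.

β_P = 0.30×1.54 + 0.17×1.63 + 0.25×0.58 + 0.28×1.28 = 1.2425
Treynor = (R_P − R_f) / β_P = (5.13% − 2.85%) / 1.2425 = 2.28% / 1.2425 = 1.84%

1.84%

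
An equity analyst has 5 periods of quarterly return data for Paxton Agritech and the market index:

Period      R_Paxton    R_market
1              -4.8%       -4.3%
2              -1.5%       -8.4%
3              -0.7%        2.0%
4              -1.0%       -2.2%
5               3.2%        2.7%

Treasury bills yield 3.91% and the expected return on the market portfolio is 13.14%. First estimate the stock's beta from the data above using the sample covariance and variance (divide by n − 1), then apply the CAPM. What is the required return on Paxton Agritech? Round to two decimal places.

7.51%

Mean R_i = (-4.8 − 1.5 − 0.7 − 1.0 + 3.2) / 5 = -0.9600%
Mean R_m = (-4.3 − 8.4 + 2.0 − 2.2 + 2.7) / 5 = -2.0400%
Σ(R_i − R̄_i)(R_m − R̄_m) = 32.8880  ⇒  Cov = 32.8880 / 4 = 8.2220
Σ(R_m − R̄_m)² = 84.3720  ⇒  Var(R_m) = 84.3720 / 4 = 21.0930
β = Cov / Var(R_m) = 8.2220 / 21.0930 = 0.3898
MRP = 13.14% − 3.91% = 9.23%
E(R) = R_f + β × MRP = 3.91% + 0.3898 × 9.23% = 7.51%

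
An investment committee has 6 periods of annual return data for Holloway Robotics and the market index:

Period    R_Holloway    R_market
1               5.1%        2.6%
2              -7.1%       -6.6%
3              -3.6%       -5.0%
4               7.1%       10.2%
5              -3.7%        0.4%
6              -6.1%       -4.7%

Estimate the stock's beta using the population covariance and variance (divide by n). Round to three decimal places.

0.867

Mean R_i = (5.1 − 7.1 − 3.6 + 7.1 − 3.7 − 6.1) / 6 = -1.3833%
Mean R_m = (2.6 − 6.6 − 5.0 + 10.2 + 0.4 − 4.7) / 6 = -0.5167%
Σ(R_i − R̄_i)(R_m − R̄_m) = 173.4417  ⇒  Cov = 173.4417 / 6 = 28.9070
Σ(R_m − R̄_m)² = 200.0083  ⇒  Var(R_m) = 200.0083 / 6 = 33.3347
β = Cov / Var(R_m) = 28.9070 / 33.3347 = 0.8672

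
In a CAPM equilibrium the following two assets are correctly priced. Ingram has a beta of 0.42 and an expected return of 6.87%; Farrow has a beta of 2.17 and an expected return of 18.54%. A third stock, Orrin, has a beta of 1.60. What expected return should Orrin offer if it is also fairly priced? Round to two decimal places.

14.74%

MRP (SML slope) = (18.54% − 6.87%) / (2.17 − 0.42) = 11.67% / 1.75 = 6.6686%
R_f (intercept) = 6.87% − 0.42 × 6.6686% = 4.0692%
E(R_Orrin) = R_f + β × MRP = 4.0692% + 1.60 × 6.6686% = 14.74%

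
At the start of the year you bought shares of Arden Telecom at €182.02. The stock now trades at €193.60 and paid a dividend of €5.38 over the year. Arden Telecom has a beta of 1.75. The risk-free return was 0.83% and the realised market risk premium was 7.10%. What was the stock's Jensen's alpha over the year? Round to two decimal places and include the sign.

-3.94%

Realised HPR = (P1 + D1 − P0) / P0 = (193.60 + 5.38 − 182.02) / 182.02 = 16.96 / 182.02 = 9.3177%
CAPM required = R_f + β·MRP = 0.83% + 1.75 × 7.10% = 13.2550%
α = realised − required = 9.3177% − 13.2550% = -3.94%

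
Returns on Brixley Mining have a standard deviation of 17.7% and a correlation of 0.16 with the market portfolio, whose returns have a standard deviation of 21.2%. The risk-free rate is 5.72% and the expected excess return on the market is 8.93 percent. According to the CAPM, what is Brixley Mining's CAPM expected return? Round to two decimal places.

β = ρ × σ_i / σ_m = 0.16 × 17.7% / 21.2% = 0.1336
E(R) = 5.72% + 0.1336 × 8.93% = 6.91%

6.91%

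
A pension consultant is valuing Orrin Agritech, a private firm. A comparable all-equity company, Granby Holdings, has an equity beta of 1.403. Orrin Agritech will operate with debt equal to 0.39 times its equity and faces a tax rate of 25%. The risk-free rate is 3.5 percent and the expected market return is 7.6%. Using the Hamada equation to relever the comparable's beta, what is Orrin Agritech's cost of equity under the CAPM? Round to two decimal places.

10.93%

β_L = β_U × [1 + (1 − t)(D/E)] = 1.403 × [1 + (1 − 0.25) × 0.39]
    = 1.403 × [1 + 0.75 × 0.39] = 1.403 × 1.2925 = 1.8134
MRP = 7.6% − 3.5% = 4.10%
E(R) = R_f + β_L × MRP = 3.5% + 1.8134 × 4.1% = 10.93%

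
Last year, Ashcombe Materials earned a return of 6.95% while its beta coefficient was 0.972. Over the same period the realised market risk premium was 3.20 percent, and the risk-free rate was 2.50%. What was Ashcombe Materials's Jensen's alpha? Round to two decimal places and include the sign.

+1.34%

CAPM benchmark = R_f + β(R_m − R_f) = 2.50% + 0.972 × 3.20% = 5.61040%
α = actual − benchmark = 6.95% − 5.61040% = +1.34%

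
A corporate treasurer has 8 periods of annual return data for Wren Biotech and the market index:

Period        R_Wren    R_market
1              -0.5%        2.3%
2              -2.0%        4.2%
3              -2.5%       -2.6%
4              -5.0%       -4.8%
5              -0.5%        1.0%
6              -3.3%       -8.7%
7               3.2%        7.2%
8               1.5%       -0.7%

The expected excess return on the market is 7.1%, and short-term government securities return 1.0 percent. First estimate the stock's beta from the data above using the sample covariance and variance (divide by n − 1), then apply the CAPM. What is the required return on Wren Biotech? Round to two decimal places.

3.69%

Mean R_i = (-0.5 − 2.0 − 2.5 − 5.0 − 0.5 − 3.3 + 3.2 + 1.5) / 8 = -1.1375%
Mean R_m = (2.3 + 4.2 − 2.6 − 4.8 + 1.0 − 8.7 + 7.2 − 0.7) / 8 = -0.2625%
Σ(R_i − R̄_i)(R_m − R̄_m) = 68.7613  ⇒  Cov = 68.7613 / 7 = 9.8230
Σ(R_m − R̄_m)² = 181.1988  ⇒  Var(R_m) = 181.1988 / 7 = 25.8855
β = Cov / Var(R_m) = 9.8230 / 25.8855 = 0.3795
E(R) = R_f + β × MRP = 1.0% + 0.3795 × 7.1% = 3.69%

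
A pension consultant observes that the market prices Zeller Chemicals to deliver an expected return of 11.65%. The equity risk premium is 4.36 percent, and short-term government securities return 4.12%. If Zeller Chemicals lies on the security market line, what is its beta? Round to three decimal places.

β = (E(R) − R_f) / MRP = (11.65% − 4.12%) / 4.36% = 7.53% / 4.36% = 1.727

1.727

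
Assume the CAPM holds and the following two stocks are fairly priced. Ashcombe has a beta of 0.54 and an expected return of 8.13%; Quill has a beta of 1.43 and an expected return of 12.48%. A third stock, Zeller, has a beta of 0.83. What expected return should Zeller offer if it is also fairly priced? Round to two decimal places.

9.55%

MRP (SML slope) = (12.48% − 8.13%) / (1.43 − 0.54) = 4.35% / 0.89 = 4.8876%
R_f (intercept) = 8.13% − 0.54 × 4.8876% = 5.4907%
E(R_Zeller) = R_f + β × MRP = 5.4907% + 0.83 × 4.8876% = 9.55%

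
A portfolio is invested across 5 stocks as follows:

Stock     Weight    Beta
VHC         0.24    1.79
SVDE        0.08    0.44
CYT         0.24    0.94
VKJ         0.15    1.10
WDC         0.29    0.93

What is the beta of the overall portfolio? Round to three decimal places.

1.125

β_P = Σ w_i β_i = 0.24×1.79 + 0.08×0.44 + 0.24×0.94 + 0.15×1.10 + 0.29×0.93 = 1.1251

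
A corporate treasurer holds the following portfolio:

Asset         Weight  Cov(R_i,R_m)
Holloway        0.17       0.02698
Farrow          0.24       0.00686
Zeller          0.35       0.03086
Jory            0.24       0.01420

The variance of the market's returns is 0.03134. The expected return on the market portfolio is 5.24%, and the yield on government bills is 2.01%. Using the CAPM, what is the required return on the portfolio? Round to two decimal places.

4.12%

β_Holloway = 0.02698 / 0.03134 = 0.8609
β_Farrow = 0.00686 / 0.03134 = 0.2189
β_Zeller = 0.03086 / 0.03134 = 0.9847
β_Jory = 0.01420 / 0.03134 = 0.4531
β_P = Σ w_i β_i = 0.17×0.8609 + 0.24×0.2189 + 0.35×0.9847 + 0.24×0.4531 = 0.6523
MRP = 5.24% − 2.01% = 3.23%
E(R_P) = R_f + β_P × MRP = 2.01% + 0.6523 × 3.23% = 4.12%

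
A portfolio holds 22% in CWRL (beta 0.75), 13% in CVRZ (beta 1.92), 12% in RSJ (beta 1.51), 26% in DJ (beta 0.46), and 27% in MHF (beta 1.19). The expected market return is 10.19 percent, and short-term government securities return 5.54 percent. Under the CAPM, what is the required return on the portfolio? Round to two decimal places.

10.36%

β_P = Σ w_i β_i = 0.22×0.75 + 0.13×1.92 + 0.12×1.51 + 0.26×0.46 + 0.27×1.19 = 1.0367
MRP = 10.19% − 5.54% = 4.65%
E(R_P) = R_f + β_P × MRP = 5.54% + 1.0367 × 4.65% = 10.36%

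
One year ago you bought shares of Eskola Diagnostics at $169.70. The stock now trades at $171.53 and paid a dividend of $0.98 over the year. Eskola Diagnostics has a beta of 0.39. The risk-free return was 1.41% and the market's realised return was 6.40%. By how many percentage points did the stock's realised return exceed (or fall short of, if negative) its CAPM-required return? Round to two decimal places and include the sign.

-1.70%

Realised HPR = (P1 + D1 − P0) / P0 = (171.53 + 0.98 − 169.70) / 169.70 = 2.81 / 169.70 = 1.6559%
MRP = 6.40% − 1.41% = 4.99%
CAPM required = R_f + β·MRP = 1.41% + 0.39 × 4.99% = 3.3561%
α = realised − required = 1.6559% − 3.3561% = -1.70%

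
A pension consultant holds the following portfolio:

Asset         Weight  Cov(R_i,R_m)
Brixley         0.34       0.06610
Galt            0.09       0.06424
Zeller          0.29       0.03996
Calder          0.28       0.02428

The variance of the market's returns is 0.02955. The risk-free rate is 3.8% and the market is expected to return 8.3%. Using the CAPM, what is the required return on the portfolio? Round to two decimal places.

β_Brixley = 0.06610 / 0.02955 = 2.2369
β_Galt = 0.06424 / 0.02955 = 2.1739
β_Zeller = 0.03996 / 0.02955 = 1.3523
β_Calder = 0.02428 / 0.02955 = 0.8217
β_P = Σ w_i β_i = 0.34×2.2369 + 0.09×2.1739 + 0.29×1.3523 + 0.28×0.8217 = 1.5784
MRP = 8.3% − 3.8% = 4.50%
E(R_P) = R_f + β_P × MRP = 3.8% + 1.5784 × 4.5% = 10.90%

10.90%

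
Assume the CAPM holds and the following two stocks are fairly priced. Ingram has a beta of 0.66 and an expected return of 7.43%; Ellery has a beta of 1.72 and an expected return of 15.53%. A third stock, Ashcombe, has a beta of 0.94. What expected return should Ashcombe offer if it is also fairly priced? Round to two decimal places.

9.57%

MRP (SML slope) = (15.53% − 7.43%) / (1.72 − 0.66) = 8.10% / 1.06 = 7.6415%
R_f (intercept) = 7.43% − 0.66 × 7.6415% = 2.3866%
E(R_Ashcombe) = R_f + β × MRP = 2.3866% + 0.94 × 7.6415% = 9.57%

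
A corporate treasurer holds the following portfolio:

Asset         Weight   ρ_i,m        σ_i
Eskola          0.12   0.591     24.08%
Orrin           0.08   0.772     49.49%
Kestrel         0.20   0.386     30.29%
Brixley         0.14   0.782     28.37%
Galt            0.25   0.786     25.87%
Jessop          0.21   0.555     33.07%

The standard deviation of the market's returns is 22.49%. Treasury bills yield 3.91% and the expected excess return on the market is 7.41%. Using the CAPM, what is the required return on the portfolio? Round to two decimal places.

10.22%

β_Eskola = 0.591 × 24.08% / 22.49% = 0.6328
β_Orrin = 0.772 × 49.49% / 22.49% = 1.6988
β_Kestrel = 0.386 × 30.29% / 22.49% = 0.5199
β_Brixley = 0.782 × 28.37% / 22.49% = 0.9865
β_Galt = 0.786 × 25.87% / 22.49% = 0.9041
β_Jessop = 0.555 × 33.07% / 22.49% = 0.8161
β_P = Σ w_i β_i = 0.12×0.6328 + 0.08×1.6988 + 0.20×0.5199 + 0.14×0.9865 + 0.25×0.9041 + 0.21×0.8161 = 0.8513
E(R_P) = R_f + β_P × MRP = 3.91% + 0.8513 × 7.41% = 10.22%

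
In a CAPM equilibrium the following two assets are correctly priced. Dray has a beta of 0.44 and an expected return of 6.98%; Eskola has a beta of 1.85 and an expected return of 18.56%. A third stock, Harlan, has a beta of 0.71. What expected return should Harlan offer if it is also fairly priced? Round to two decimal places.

MRP (SML slope) = (18.56% − 6.98%) / (1.85 − 0.44) = 11.58% / 1.41 = 8.2128%
R_f (intercept) = 6.98% − 0.44 × 8.2128% = 3.3664%
E(R_Harlan) = R_f + β × MRP = 3.3664% + 0.71 × 8.2128% = 9.20%

9.20%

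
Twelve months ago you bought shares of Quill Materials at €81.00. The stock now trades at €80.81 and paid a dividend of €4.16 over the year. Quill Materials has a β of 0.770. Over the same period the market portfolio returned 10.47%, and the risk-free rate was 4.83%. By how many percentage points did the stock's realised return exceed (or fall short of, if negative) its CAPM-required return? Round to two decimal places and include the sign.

Realised HPR = (P1 + D1 − P0) / P0 = (80.81 + 4.16 − 81.00) / 81.00 = 3.97 / 81.00 = 4.9012%
MRP = 10.47% − 4.83% = 5.64%
CAPM required = R_f + β·MRP = 4.83% + 0.770 × 5.64% = 9.17280%
α = realised − required = 4.9012% − 9.17280% = -4.27%

-4.27%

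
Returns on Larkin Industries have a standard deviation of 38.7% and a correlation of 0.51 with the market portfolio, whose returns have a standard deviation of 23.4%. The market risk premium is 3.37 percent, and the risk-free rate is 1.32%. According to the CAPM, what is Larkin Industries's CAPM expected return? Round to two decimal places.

4.16%

β = ρ × σ_i / σ_m = 0.51 × 38.7% / 23.4% = 0.8435
E(R) = 1.32% + 0.8435 × 3.37% = 4.16%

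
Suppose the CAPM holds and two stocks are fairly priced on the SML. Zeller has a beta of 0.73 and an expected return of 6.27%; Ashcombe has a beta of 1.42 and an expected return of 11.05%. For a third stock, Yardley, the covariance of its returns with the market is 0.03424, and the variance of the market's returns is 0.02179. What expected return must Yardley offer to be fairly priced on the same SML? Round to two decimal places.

12.10%

MRP = (11.05% − 6.27%) / (1.42 − 0.73) = 6.9275%
R_f = 6.27% − 0.73 × 6.9275% = 1.2129%
β_Yardley = Cov / Var(R_m) = 0.03424 / 0.02179 = 1.5714
E(R_Yardley) = R_f + β × MRP = 1.2129% + 1.5714 × 6.9275% = 12.10%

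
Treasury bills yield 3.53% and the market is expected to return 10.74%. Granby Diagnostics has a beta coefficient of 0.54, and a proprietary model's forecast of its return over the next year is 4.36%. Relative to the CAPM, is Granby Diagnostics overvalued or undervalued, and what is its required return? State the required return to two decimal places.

Overvalued; required return 7.42%

MRP = 10.74% − 3.53% = 7.21%
Required return = R_f + β·MRP = 3.53% + 0.54 × 7.21% = 7.42%
Forecast 4.36% < required 7.42% → the stock plots below the SML → overvalued.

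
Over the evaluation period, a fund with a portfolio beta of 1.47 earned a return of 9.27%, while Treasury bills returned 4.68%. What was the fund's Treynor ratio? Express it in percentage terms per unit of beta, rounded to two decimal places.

3.12%

Treynor = (R_P − R_f) / β_P = (9.27% − 4.68%) / 1.4700 = 4.59% / 1.4700 = 3.12%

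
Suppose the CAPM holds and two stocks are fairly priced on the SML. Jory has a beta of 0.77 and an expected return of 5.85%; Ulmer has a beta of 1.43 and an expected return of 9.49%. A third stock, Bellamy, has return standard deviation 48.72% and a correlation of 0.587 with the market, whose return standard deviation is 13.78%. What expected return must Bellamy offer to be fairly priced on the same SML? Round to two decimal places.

13.05%

MRP = (9.49% − 5.85%) / (1.43 − 0.77) = 5.5152%
R_f = 5.85% − 0.77 × 5.5152% = 1.6033%
β_Bellamy = ρ·σ_i/σ_m = 0.587 × 48.72 / 13.78 = 2.0754
E(R_Bellamy) = R_f + β × MRP = 1.6033% + 2.0754 × 5.5152% = 13.05%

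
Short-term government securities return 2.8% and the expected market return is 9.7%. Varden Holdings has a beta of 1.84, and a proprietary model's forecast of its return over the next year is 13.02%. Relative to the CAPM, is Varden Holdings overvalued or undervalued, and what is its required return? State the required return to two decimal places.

MRP = 9.7% − 2.8% = 6.90%
Required return = R_f + β·MRP = 2.8% + 1.84 × 6.9% = 15.50%
Forecast 13.02% < required 15.50% → the stock plots below the SML → overvalued.

Overvalued; required return 15.50%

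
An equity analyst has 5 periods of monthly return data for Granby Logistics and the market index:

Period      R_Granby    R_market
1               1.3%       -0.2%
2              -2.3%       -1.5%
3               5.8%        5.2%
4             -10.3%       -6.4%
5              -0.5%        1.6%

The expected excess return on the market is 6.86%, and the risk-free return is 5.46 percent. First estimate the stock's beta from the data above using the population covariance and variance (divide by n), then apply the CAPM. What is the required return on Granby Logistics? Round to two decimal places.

Mean R_i = (1.3 − 2.3 + 5.8 − 10.3 − 0.5) / 5 = -1.2000%
Mean R_m = (-0.2 − 1.5 + 5.2 − 6.4 + 1.6) / 5 = -0.2600%
Σ(R_i − R̄_i)(R_m − R̄_m) = 96.9100  ⇒  Cov = 96.9100 / 5 = 19.3820
Σ(R_m − R̄_m)² = 72.5120  ⇒  Var(R_m) = 72.5120 / 5 = 14.5024
β = Cov / Var(R_m) = 19.3820 / 14.5024 = 1.3365
E(R) = R_f + β × MRP = 5.46% + 1.3365 × 6.86% = 14.63%

14.63%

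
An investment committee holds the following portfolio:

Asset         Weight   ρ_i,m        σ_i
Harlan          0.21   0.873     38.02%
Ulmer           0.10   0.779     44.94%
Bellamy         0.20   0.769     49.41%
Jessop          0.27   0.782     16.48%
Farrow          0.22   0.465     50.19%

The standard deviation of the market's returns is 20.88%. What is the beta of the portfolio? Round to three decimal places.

β_Harlan = 0.873 × 38.02% / 20.88% = 1.5896
β_Ulmer = 0.779 × 44.94% / 20.88% = 1.6766
β_Bellamy = 0.769 × 49.41% / 20.88% = 1.8197
β_Jessop = 0.782 × 16.48% / 20.88% = 0.6172
β_Farrow = 0.465 × 50.19% / 20.88% = 1.1177
β_P = Σ w_i β_i = 0.21×1.5896 + 0.10×1.6766 + 0.20×1.8197 + 0.27×0.6172 + 0.22×1.1177 = 1.2780

1.278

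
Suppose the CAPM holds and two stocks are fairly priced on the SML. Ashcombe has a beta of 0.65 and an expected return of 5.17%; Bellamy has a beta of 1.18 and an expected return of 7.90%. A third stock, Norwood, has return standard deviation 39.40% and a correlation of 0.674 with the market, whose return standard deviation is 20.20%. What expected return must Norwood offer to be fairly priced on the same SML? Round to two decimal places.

MRP = (7.90% − 5.17%) / (1.18 − 0.65) = 5.1509%
R_f = 5.17% − 0.65 × 5.1509% = 1.8219%
β_Norwood = ρ·σ_i/σ_m = 0.674 × 39.40 / 20.20 = 1.3146
E(R_Norwood) = R_f + β × MRP = 1.8219% + 1.3146 × 5.1509% = 8.59%

8.59%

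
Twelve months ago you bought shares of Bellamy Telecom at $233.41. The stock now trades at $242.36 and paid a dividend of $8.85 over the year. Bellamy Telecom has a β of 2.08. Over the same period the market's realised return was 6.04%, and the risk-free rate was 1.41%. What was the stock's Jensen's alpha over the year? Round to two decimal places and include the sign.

Realised HPR = (P1 + D1 − P0) / P0 = (242.36 + 8.85 − 233.41) / 233.41 = 17.80 / 233.41 = 7.6261%
MRP = 6.04% − 1.41% = 4.63%
CAPM required = R_f + β·MRP = 1.41% + 2.08 × 4.63% = 11.0404%
α = realised − required = 7.6261% − 11.0404% = -3.41%

-3.41%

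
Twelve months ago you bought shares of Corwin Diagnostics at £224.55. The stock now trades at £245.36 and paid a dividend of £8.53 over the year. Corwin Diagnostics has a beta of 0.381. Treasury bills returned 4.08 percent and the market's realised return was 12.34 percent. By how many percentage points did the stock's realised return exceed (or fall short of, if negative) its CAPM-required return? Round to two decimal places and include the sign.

+5.84%

Realised HPR = (P1 + D1 − P0) / P0 = (245.36 + 8.53 − 224.55) / 224.55 = 29.34 / 224.55 = 13.0661%
MRP = 12.34% − 4.08% = 8.26%
CAPM required = R_f + β·MRP = 4.08% + 0.381 × 8.26% = 7.22706%
α = realised − required = 13.0661% − 7.22706% = +5.84%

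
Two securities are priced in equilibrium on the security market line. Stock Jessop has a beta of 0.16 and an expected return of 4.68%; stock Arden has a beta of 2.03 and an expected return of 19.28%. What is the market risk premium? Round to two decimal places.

Both satisfy E(R) = R_f + β·MRP, so the slope of the SML is
MRP = (19.28% − 4.68%) / (2.03 − 0.16) = 14.60% / 1.87 = 7.8075%

7.81%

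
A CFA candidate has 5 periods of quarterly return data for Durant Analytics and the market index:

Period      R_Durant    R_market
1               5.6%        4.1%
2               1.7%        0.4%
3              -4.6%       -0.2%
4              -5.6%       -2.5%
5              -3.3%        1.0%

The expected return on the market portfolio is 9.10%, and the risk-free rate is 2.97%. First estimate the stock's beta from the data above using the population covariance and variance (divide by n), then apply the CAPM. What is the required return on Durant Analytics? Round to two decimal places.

Mean R_i = (5.6 + 1.7 − 4.6 − 5.6 − 3.3) / 5 = -1.2400%
Mean R_m = (4.1 + 0.4 − 0.2 − 2.5 + 1.0) / 5 = 0.5600%
Σ(R_i − R̄_i)(R_m − R̄_m) = 38.7320  ⇒  Cov = 38.7320 / 5 = 7.7464
Σ(R_m − R̄_m)² = 22.6920  ⇒  Var(R_m) = 22.6920 / 5 = 4.5384
β = Cov / Var(R_m) = 7.7464 / 4.5384 = 1.7069
MRP = 9.10% − 2.97% = 6.13%
E(R) = R_f + β × MRP = 2.97% + 1.7069 × 6.13% = 13.43%

13.43%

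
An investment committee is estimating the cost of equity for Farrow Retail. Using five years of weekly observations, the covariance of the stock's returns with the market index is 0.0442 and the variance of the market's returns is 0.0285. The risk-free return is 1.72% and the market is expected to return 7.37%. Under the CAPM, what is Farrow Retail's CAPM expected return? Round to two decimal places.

β = Cov(R_i, R_m) / Var(R_m) = 0.0442 / 0.0285 = 1.5509
MRP = 7.37% − 1.72% = 5.65%
E(R) = R_f + β × MRP = 1.72% + 1.5509 × 5.65% = 10.48%

10.48%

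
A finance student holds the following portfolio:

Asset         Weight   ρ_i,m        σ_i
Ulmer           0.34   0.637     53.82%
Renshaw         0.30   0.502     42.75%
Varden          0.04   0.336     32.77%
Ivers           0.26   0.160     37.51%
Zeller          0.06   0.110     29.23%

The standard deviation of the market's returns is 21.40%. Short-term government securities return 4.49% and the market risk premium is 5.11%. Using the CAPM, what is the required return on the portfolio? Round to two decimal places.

β_Ulmer = 0.637 × 53.82% / 21.40% = 1.6020
β_Renshaw = 0.502 × 42.75% / 21.40% = 1.0028
β_Varden = 0.336 × 32.77% / 21.40% = 0.5145
β_Ivers = 0.160 × 37.51% / 21.40% = 0.2804
β_Zeller = 0.110 × 29.23% / 21.40% = 0.1502
β_P = Σ w_i β_i = 0.34×1.6020 + 0.30×1.0028 + 0.04×0.5145 + 0.26×0.2804 + 0.06×0.1502 = 0.9480
E(R_P) = R_f + β_P × MRP = 4.49% + 0.9480 × 5.11% = 9.33%

9.33%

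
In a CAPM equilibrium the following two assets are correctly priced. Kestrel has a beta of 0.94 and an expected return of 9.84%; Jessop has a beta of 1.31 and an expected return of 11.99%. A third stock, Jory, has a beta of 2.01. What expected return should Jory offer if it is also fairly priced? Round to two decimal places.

16.06%

MRP (SML slope) = (11.99% − 9.84%) / (1.31 − 0.94) = 2.15% / 0.37 = 5.8108%
R_f (intercept) = 9.84% − 0.94 × 5.8108% = 4.3778%
E(R_Jory) = R_f + β × MRP = 4.3778% + 2.01 × 5.8108% = 16.06%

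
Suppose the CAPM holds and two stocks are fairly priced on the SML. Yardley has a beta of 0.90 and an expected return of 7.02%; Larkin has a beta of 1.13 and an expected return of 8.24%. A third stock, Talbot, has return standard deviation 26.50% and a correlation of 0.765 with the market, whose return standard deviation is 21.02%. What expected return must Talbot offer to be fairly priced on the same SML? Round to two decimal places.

MRP = (8.24% − 7.02%) / (1.13 − 0.90) = 5.3043%
R_f = 7.02% − 0.90 × 5.3043% = 2.2461%
β_Talbot = ρ·σ_i/σ_m = 0.765 × 26.50 / 21.02 = 0.9644
E(R_Talbot) = R_f + β × MRP = 2.2461% + 0.9644 × 5.3043% = 7.36%

7.36%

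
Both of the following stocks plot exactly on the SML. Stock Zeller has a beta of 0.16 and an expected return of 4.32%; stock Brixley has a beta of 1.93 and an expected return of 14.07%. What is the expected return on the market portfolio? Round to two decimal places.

Both satisfy E(R) = R_f + β·MRP, so the slope of the SML is
MRP = (14.07% − 4.32%) / (1.93 − 0.16) = 9.75% / 1.77 = 5.5085%
R_f = E(R_Zeller) − β_Zeller·MRP = 4.32% − 0.16 × 5.5085% = 3.4386%
E(R_m) = R_f + MRP = 3.4386% + 5.5085% = 8.95%

8.95%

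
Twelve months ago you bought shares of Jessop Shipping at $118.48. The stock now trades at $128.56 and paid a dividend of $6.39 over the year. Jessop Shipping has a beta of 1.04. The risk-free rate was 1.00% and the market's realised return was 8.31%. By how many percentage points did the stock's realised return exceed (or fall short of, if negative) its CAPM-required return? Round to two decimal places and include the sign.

Realised HPR = (P1 + D1 − P0) / P0 = (128.56 + 6.39 − 118.48) / 118.48 = 16.47 / 118.48 = 13.9011%
MRP = 8.31% − 1.00% = 7.31%
CAPM required = R_f + β·MRP = 1.00% + 1.04 × 7.31% = 8.6024%
α = realised − required = 13.9011% − 8.6024% = +5.30%

+5.30%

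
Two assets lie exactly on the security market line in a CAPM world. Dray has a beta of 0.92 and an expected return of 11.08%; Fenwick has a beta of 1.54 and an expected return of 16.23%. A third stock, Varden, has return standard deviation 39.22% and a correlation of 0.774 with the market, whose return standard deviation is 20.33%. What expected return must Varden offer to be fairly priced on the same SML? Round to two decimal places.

MRP = (16.23% − 11.08%) / (1.54 − 0.92) = 8.3065%
R_f = 11.08% − 0.92 × 8.3065% = 3.4380%
β_Varden = ρ·σ_i/σ_m = 0.774 × 39.22 / 20.33 = 1.4932
E(R_Varden) = R_f + β × MRP = 3.4380% + 1.4932 × 8.3065% = 15.84%

15.84%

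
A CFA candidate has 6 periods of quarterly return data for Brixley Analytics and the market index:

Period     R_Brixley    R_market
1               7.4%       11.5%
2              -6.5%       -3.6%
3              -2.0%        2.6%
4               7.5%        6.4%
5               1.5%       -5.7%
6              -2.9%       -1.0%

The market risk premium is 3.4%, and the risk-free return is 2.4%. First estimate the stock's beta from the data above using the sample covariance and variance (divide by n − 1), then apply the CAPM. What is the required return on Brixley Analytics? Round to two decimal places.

Mean R_i = (7.4 − 6.5 − 2.0 + 7.5 + 1.5 − 2.9) / 6 = 0.8333%
Mean R_m = (11.5 − 3.6 + 2.6 + 6.4 − 5.7 − 1.0) / 6 = 1.7000%
Σ(R_i − R̄_i)(R_m − R̄_m) = 137.1500  ⇒  Cov = 137.1500 / 5 = 27.4300
Σ(R_m − R̄_m)² = 209.0800  ⇒  Var(R_m) = 209.0800 / 5 = 41.8160
β = Cov / Var(R_m) = 27.4300 / 41.8160 = 0.6560
E(R) = R_f + β × MRP = 2.4% + 0.6560 × 3.4% = 4.63%

4.63%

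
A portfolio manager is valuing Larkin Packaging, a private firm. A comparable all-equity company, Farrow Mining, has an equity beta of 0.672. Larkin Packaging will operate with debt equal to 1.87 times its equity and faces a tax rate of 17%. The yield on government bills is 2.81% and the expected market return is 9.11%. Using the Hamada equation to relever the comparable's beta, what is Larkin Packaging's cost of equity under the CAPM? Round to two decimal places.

13.61%

β_L = β_U × [1 + (1 − t)(D/E)] = 0.672 × [1 + (1 − 0.17) × 1.87]
    = 0.672 × [1 + 0.83 × 1.87] = 0.672 × 2.5521 = 1.7150
MRP = 9.11% − 2.81% = 6.30%
E(R) = R_f + β_L × MRP = 2.81% + 1.7150 × 6.30% = 13.61%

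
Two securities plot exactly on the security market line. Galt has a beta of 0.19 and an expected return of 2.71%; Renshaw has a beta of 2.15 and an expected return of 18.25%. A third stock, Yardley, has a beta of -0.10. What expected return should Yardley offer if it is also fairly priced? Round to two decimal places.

0.41%

MRP (SML slope) = (18.25% − 2.71%) / (2.15 − 0.19) = 15.54% / 1.96 = 7.9286%
R_f (intercept) = 2.71% − 0.19 × 7.9286% = 1.2036%
E(R_Yardley) = R_f + β × MRP = 1.2036% + -0.10 × 7.9286% = 0.41%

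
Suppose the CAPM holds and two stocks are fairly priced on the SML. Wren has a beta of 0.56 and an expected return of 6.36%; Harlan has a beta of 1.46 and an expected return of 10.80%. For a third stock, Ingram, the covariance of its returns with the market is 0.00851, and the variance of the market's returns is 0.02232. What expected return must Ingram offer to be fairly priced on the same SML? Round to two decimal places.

MRP = (10.80% − 6.36%) / (1.46 − 0.56) = 4.9333%
R_f = 6.36% − 0.56 × 4.9333% = 3.5974%
β_Ingram = Cov / Var(R_m) = 0.00851 / 0.02232 = 0.3813
E(R_Ingram) = R_f + β × MRP = 3.5974% + 0.3813 × 4.9333% = 5.48%

5.48%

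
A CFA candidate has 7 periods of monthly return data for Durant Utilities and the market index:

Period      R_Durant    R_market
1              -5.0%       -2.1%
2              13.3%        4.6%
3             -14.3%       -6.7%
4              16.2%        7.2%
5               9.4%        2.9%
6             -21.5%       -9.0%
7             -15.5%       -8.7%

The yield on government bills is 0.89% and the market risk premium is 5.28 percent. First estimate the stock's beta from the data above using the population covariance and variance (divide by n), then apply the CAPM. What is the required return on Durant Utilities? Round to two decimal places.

12.94%

Mean R_i = (-5.0 + 13.3 − 14.3 + 16.2 + 9.4 − 21.5 − 15.5) / 7 = -2.4857%
Mean R_m = (-2.1 + 4.6 − 6.7 + 7.2 + 2.9 − 9.0 − 8.7) / 7 = -1.6857%
Σ(R_i − R̄_i)(R_m − R̄_m) = 610.4086  ⇒  Cov = 610.4086 / 7 = 87.2012
Σ(R_m − R̄_m)² = 267.5086  ⇒  Var(R_m) = 267.5086 / 7 = 38.2155
β = Cov / Var(R_m) = 87.2012 / 38.2155 = 2.2818
E(R) = R_f + β × MRP = 0.89% + 2.2818 × 5.28% = 12.94%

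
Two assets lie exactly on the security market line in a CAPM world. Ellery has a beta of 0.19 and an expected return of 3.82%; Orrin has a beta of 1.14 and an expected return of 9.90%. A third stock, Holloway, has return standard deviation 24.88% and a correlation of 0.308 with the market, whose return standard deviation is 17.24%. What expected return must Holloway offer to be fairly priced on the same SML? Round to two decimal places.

MRP = (9.90% − 3.82%) / (1.14 − 0.19) = 6.4000%
R_f = 3.82% − 0.19 × 6.4000% = 2.6040%
β_Holloway = ρ·σ_i/σ_m = 0.308 × 24.88 / 17.24 = 0.4445
E(R_Holloway) = R_f + β × MRP = 2.6040% + 0.4445 × 6.4000% = 5.45%

5.45%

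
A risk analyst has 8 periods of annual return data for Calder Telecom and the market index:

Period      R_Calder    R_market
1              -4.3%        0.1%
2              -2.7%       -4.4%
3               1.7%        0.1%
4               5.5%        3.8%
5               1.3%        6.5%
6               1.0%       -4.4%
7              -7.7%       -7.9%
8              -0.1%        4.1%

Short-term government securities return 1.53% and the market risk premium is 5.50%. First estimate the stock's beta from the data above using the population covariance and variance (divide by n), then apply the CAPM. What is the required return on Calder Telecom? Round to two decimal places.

4.55%

Mean R_i = (-4.3 − 2.7 + 1.7 + 5.5 + 1.3 + 1.0 − 7.7 − 0.1) / 8 = -0.6625%
Mean R_m = (0.1 − 4.4 + 0.1 + 3.8 + 6.5 − 4.4 − 7.9 + 4.1) / 8 = -0.2625%
Σ(R_i − R̄_i)(R_m − R̄_m) = 95.5988  ⇒  Cov = 95.5988 / 8 = 11.9499
Σ(R_m − R̄_m)² = 174.0988  ⇒  Var(R_m) = 174.0988 / 8 = 21.7624
β = Cov / Var(R_m) = 11.9499 / 21.7624 = 0.5491
E(R) = R_f + β × MRP = 1.53% + 0.5491 × 5.50% = 4.55%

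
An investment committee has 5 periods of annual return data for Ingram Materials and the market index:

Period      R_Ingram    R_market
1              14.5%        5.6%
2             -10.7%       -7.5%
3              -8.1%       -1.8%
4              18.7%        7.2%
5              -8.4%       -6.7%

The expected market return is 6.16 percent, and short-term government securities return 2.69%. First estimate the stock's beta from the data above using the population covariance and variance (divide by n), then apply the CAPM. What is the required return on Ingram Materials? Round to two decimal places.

9.62%

Mean R_i = (14.5 − 10.7 − 8.1 + 18.7 − 8.4) / 5 = 1.2000%
Mean R_m = (5.6 − 7.5 − 1.8 + 7.2 − 6.7) / 5 = -0.6400%
Σ(R_i − R̄_i)(R_m − R̄_m) = 370.7900  ⇒  Cov = 370.7900 / 5 = 74.1580
Σ(R_m − R̄_m)² = 185.5320  ⇒  Var(R_m) = 185.5320 / 5 = 37.1064
β = Cov / Var(R_m) = 74.1580 / 37.1064 = 1.9985
MRP = 6.16% − 2.69% = 3.47%
E(R) = R_f + β × MRP = 2.69% + 1.9985 × 3.47% = 9.62%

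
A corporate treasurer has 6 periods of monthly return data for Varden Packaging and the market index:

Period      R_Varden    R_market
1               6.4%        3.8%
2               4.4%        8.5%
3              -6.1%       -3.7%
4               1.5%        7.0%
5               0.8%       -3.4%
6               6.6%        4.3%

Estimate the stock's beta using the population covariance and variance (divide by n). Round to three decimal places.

Mean R_i = (6.4 + 4.4 − 6.1 + 1.5 + 0.8 + 6.6) / 6 = 2.2667%
Mean R_m = (3.8 + 8.5 − 3.7 + 7.0 − 3.4 + 4.3) / 6 = 2.7500%
Σ(R_i − R̄_i)(R_m − R̄_m) = 83.0500  ⇒  Cov = 83.0500 / 6 = 13.8417
Σ(R_m − R̄_m)² = 134.0550  ⇒  Var(R_m) = 134.0550 / 6 = 22.3425
β = Cov / Var(R_m) = 13.8417 / 22.3425 = 0.6195

0.620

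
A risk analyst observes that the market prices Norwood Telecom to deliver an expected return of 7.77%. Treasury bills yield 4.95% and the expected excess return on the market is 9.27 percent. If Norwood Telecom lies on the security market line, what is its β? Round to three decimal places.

β = (E(R) − R_f) / MRP = (7.77% − 4.95%) / 9.27% = 2.82% / 9.27% = 0.304

0.304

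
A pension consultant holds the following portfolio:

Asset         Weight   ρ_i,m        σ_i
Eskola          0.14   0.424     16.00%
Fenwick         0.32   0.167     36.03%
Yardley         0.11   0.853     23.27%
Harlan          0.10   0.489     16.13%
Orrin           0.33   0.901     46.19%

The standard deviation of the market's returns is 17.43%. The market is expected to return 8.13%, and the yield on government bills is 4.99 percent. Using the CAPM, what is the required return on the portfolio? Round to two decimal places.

8.52%

β_Eskola = 0.424 × 16.00% / 17.43% = 0.3892
β_Fenwick = 0.167 × 36.03% / 17.43% = 0.3452
β_Yardley = 0.853 × 23.27% / 17.43% = 1.1388
β_Harlan = 0.489 × 16.13% / 17.43% = 0.4525
β_Orrin = 0.901 × 46.19% / 17.43% = 2.3877
β_P = Σ w_i β_i = 0.14×0.3892 + 0.32×0.3452 + 0.11×1.1388 + 0.10×0.4525 + 0.33×2.3877 = 1.1234
MRP = 8.13% − 4.99% = 3.14%
E(R_P) = R_f + β_P × MRP = 4.99% + 1.1234 × 3.14% = 8.52%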